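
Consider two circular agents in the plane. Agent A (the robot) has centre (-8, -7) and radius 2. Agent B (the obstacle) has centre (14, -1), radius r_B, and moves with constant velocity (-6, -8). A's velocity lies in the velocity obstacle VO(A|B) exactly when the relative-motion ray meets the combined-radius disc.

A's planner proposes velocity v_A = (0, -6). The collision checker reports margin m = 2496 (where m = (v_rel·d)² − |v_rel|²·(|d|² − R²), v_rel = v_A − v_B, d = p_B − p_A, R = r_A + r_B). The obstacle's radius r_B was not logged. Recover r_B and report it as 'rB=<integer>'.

m = 2496
d = (22, 6);  v_rel = (6, 2),  |v_rel|² = 40
v_rel×d = (6)·(6) − (2)·(22) = -8
since m = R²·40 − (-8)²:  R² = (64 + 2496) / 40 = 64
R = √64 = 8  ⇒  r_B = 8 − 2 = 6

rB=6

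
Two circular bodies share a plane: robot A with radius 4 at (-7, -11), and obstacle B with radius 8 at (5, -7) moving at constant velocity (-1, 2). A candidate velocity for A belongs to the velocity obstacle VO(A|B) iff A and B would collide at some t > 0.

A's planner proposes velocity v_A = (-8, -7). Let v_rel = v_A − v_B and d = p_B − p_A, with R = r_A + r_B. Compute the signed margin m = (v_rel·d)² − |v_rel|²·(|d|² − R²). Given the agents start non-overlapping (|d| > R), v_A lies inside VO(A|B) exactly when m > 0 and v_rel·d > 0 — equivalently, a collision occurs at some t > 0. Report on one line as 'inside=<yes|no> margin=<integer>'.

d = (12, 4),  |d|² = 160;  R = 4+8 = 12,  c = 160−12² = 16
v_rel = (-7, -9),  |v_rel|² = 130;  v_rel·d = (-7)·(12) + (-9)·(4) = -120
130·t² + 240·t + 16 = 0  ⇒  m = (-120)² − 130·16 = 12320
m = 12320 > 0,  v_rel·d = -120 < 0  ⇒  outside

inside=no margin=12320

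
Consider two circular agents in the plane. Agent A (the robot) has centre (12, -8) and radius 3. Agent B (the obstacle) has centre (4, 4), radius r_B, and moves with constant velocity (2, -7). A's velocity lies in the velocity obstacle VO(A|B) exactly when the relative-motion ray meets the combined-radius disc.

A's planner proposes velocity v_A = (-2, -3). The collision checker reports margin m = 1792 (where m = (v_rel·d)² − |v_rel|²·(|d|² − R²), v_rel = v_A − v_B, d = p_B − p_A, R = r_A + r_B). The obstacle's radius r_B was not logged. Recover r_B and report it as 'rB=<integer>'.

m = 1792
d = (-8, 12);  v_rel = (-4, 4),  |v_rel|² = 32
v_rel×d = (-4)·(12) − (4)·(-8) = -16
since m = R²·32 − (-16)²:  R² = (256 + 1792) / 32 = 64
R = √64 = 8  ⇒  r_B = 8 − 3 = 5

rB=5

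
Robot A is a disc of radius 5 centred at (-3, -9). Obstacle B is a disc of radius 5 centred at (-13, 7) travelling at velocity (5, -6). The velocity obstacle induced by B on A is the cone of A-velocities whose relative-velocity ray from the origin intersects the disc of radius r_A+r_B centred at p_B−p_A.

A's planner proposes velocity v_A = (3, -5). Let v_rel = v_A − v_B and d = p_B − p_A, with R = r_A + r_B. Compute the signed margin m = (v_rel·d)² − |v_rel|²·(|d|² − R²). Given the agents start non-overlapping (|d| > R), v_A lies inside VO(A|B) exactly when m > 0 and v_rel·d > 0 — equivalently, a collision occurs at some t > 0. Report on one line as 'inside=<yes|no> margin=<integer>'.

d = (-10, 16),  |d|² = 356;  R = 5+5 = 10,  c = 356−10² = 256
v_rel = (-2, 1),  |v_rel|² = 5;  v_rel·d = (-2)·(-10) + (1)·(16) = 36
5·t² − 72·t + 256 = 0  ⇒  m = 36² − 5·256 = 16
m = 16 > 0,  v_rel·d = 36 > 0  ⇒  inside

inside=yes margin=16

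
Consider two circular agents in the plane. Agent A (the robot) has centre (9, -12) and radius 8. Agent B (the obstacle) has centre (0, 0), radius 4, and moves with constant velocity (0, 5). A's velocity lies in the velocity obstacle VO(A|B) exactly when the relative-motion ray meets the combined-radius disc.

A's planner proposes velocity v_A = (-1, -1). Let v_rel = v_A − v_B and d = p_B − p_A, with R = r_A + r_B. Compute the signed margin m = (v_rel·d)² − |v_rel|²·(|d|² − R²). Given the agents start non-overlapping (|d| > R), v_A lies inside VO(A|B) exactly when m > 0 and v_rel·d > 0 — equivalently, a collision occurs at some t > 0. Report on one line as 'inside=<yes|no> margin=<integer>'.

d = (-9, 12),  |d|² = 225;  R = 8+4 = 12,  c = 225−12² = 81
v_rel = (-1, -6),  |v_rel|² = 37;  v_rel·d = (-1)·(-9) + (-6)·(12) = -63
37·t² + 126·t + 81 = 0  ⇒  m = (-63)² − 37·81 = 972
m = 972 > 0,  v_rel·d = -63 < 0  ⇒  outside

inside=no margin=972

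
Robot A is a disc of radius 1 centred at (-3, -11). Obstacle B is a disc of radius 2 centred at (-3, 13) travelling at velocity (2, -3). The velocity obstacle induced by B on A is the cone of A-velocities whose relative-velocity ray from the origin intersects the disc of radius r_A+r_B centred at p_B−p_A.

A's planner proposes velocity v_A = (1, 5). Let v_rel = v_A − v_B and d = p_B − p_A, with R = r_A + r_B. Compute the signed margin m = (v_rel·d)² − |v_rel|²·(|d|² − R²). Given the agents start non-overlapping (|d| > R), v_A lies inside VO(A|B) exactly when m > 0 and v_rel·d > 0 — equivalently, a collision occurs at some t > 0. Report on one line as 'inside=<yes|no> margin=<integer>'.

d = (0, 24),  |d|² = 576;  R = 1+2 = 3,  c = 576−3² = 567
v_rel = (-1, 8),  |v_rel|² = 65;  v_rel·d = (-1)·(0) + (8)·(24) = 192
65·t² − 384·t + 567 = 0  ⇒  m = 192² − 65·567 = 9
m = 9 > 0,  v_rel·d = 192 > 0  ⇒  inside

inside=yes margin=9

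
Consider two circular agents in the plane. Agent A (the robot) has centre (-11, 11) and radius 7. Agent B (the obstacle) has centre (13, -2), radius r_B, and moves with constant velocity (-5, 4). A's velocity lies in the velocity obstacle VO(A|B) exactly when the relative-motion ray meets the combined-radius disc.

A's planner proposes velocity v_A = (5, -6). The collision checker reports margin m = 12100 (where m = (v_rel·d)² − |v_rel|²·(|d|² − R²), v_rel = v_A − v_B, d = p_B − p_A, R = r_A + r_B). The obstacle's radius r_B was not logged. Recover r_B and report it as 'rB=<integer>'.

m = 12100
d = (24, -13);  v_rel = (10, -10),  |v_rel|² = 200
v_rel×d = (10)·(-13) − (-10)·(24) = 110
since m = R²·200 − 110²:  R² = (12100 + 12100) / 200 = 121
R = √121 = 11  ⇒  r_B = 11 − 7 = 4

rB=4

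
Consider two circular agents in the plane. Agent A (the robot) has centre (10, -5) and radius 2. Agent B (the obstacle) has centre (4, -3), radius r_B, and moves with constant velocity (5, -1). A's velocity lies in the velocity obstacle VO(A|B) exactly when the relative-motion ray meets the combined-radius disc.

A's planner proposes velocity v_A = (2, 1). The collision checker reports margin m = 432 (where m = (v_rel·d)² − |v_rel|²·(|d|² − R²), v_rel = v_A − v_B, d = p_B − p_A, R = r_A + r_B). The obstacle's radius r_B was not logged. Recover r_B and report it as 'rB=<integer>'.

m = 432
d = (-6, 2);  v_rel = (-3, 2),  |v_rel|² = 13
v_rel×d = (-3)·(2) − (2)·(-6) = 6
since m = R²·13 − 6²:  R² = (36 + 432) / 13 = 36
R = √36 = 6  ⇒  r_B = 6 − 2 = 4

rB=4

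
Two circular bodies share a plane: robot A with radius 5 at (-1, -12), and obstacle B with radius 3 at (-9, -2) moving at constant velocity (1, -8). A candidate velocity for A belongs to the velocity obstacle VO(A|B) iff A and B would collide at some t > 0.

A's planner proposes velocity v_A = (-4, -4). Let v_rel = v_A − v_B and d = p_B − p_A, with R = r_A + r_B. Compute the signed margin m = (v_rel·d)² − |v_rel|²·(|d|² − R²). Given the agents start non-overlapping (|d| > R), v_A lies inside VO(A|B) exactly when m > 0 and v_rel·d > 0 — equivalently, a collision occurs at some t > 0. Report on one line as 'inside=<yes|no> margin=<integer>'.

d = (-8, 10),  |d|² = 164;  R = 5+3 = 8,  c = 164−8² = 100
v_rel = (-5, 4),  |v_rel|² = 41;  v_rel·d = (-5)·(-8) + (4)·(10) = 80
41·t² − 160·t + 100 = 0  ⇒  m = 80² − 41·100 = 2300
m = 2300 > 0,  v_rel·d = 80 > 0  ⇒  inside

inside=yes margin=2300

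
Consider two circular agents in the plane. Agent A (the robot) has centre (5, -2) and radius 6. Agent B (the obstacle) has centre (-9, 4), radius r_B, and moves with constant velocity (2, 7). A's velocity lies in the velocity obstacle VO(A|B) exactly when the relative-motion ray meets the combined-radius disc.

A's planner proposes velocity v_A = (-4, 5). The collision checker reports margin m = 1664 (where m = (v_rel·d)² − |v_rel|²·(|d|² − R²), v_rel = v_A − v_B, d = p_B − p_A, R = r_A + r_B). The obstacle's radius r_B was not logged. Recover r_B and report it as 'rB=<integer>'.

m = 1664
d = (-14, 6);  v_rel = (-6, -2),  |v_rel|² = 40
v_rel×d = (-6)·(6) − (-2)·(-14) = -64
since m = R²·40 − (-64)²:  R² = (4096 + 1664) / 40 = 144
R = √144 = 12  ⇒  r_B = 12 − 6 = 6

rB=6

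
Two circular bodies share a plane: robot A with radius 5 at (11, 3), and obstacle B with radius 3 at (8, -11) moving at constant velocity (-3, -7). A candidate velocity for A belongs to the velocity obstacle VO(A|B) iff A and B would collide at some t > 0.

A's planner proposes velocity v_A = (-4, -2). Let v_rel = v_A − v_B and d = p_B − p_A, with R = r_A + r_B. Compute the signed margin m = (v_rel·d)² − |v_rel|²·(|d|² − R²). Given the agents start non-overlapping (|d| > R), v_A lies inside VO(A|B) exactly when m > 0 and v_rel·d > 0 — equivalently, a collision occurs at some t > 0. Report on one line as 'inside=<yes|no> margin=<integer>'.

d = (-3, -14),  |d|² = 205;  R = 5+3 = 8,  c = 205−8² = 141
v_rel = (-1, 5),  |v_rel|² = 26;  v_rel·d = (-1)·(-3) + (5)·(-14) = -67
26·t² + 134·t + 141 = 0  ⇒  m = (-67)² − 26·141 = 823
m = 823 > 0,  v_rel·d = -67 < 0  ⇒  outside

inside=no margin=823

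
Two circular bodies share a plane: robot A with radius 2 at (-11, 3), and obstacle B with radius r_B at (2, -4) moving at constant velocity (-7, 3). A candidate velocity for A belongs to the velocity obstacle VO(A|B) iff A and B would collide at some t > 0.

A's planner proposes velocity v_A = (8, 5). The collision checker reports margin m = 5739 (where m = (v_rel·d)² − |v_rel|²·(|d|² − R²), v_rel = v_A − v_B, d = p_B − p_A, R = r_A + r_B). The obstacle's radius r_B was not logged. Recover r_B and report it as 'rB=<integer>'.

m = 5739
d = (13, -7);  v_rel = (15, 2),  |v_rel|² = 229
v_rel×d = (15)·(-7) − (2)·(13) = -131
since m = R²·229 − (-131)²:  R² = (17161 + 5739) / 229 = 100
R = √100 = 10  ⇒  r_B = 10 − 2 = 8

rB=8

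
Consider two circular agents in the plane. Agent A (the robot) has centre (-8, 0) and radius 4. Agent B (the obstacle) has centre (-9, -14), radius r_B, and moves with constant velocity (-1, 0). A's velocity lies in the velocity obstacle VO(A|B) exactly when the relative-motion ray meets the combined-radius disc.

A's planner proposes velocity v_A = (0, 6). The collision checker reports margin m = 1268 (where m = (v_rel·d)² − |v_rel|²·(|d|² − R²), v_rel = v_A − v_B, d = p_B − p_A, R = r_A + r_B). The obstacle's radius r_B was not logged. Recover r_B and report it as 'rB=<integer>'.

m = 1268
d = (-1, -14);  v_rel = (1, 6),  |v_rel|² = 37
v_rel×d = (1)·(-14) − (6)·(-1) = -8
since m = R²·37 − (-8)²:  R² = (64 + 1268) / 37 = 36
R = √36 = 6  ⇒  r_B = 6 − 4 = 2

rB=2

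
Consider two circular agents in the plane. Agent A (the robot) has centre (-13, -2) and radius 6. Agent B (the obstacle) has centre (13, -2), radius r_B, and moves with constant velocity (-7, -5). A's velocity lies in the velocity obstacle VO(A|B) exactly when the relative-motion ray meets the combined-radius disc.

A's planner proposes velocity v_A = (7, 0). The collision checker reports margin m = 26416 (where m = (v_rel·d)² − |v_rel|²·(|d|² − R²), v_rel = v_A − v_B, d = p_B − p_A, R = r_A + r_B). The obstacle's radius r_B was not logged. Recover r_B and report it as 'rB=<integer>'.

m = 26416
d = (26, 0);  v_rel = (14, 5),  |v_rel|² = 221
v_rel×d = (14)·(0) − (5)·(26) = -130
since m = R²·221 − (-130)²:  R² = (16900 + 26416) / 221 = 196
R = √196 = 14  ⇒  r_B = 14 − 6 = 8

rB=8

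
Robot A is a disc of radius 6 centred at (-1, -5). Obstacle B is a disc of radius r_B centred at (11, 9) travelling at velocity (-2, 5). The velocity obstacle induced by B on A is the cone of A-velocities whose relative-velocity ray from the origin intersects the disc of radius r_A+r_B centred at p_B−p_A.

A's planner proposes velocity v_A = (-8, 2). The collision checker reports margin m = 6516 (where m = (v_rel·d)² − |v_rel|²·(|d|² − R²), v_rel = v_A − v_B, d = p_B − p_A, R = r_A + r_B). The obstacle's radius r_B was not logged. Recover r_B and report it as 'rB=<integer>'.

m = 6516
d = (12, 14);  v_rel = (-6, -3),  |v_rel|² = 45
v_rel×d = (-6)·(14) − (-3)·(12) = -48
since m = R²·45 − (-48)²:  R² = (2304 + 6516) / 45 = 196
R = √196 = 14  ⇒  r_B = 14 − 6 = 8

rB=8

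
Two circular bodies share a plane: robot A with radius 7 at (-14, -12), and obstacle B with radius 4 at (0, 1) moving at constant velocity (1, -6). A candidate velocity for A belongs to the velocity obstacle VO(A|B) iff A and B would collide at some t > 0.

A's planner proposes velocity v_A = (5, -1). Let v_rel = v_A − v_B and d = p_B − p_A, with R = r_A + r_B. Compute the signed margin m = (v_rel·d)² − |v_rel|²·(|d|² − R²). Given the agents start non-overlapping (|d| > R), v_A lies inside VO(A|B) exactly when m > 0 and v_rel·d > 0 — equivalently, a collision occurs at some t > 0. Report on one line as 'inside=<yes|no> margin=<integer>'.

d = (14, 13),  |d|² = 365;  R = 7+4 = 11,  c = 365−11² = 244
v_rel = (4, 5),  |v_rel|² = 41;  v_rel·d = (4)·(14) + (5)·(13) = 121
41·t² − 242·t + 244 = 0  ⇒  m = 121² − 41·244 = 4637
m = 4637 > 0,  v_rel·d = 121 > 0  ⇒  inside

inside=yes margin=4637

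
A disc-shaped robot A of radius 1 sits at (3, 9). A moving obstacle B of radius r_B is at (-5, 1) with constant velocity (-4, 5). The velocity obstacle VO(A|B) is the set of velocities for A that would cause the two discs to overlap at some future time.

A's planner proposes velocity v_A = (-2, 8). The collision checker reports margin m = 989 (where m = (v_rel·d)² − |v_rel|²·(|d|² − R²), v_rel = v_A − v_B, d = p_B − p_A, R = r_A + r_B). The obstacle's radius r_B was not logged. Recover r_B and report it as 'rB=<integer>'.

m = 989
d = (-8, -8);  v_rel = (2, 3),  |v_rel|² = 13
v_rel×d = (2)·(-8) − (3)·(-8) = 8
since m = R²·13 − 8²:  R² = (64 + 989) / 13 = 81
R = √81 = 9  ⇒  r_B = 9 − 1 = 8

rB=8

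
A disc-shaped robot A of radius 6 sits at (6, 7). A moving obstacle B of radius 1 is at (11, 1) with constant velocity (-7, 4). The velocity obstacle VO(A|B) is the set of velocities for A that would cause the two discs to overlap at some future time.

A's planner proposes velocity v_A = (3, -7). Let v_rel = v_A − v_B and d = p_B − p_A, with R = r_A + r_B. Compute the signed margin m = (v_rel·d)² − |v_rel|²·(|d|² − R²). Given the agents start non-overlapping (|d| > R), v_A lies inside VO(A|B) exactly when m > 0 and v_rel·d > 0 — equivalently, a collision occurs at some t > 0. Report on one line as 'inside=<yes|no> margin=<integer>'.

d = (5, -6),  |d|² = 61;  R = 6+1 = 7,  c = 61−7² = 12
v_rel = (10, -11),  |v_rel|² = 221;  v_rel·d = (10)·(5) + (-11)·(-6) = 116
221·t² − 232·t + 12 = 0  ⇒  m = 116² − 221·12 = 10804
m = 10804 > 0,  v_rel·d = 116 > 0  ⇒  inside

inside=yes margin=10804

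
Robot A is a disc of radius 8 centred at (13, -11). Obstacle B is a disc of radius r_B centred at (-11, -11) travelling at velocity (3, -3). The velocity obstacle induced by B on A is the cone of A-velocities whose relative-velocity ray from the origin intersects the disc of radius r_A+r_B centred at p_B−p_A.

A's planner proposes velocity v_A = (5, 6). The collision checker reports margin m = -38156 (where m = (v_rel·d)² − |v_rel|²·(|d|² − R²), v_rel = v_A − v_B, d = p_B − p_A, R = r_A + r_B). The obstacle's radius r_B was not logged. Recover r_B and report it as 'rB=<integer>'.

m = -38156
d = (-24, 0);  v_rel = (2, 9),  |v_rel|² = 85
v_rel×d = (2)·(0) − (9)·(-24) = 216
since m = R²·85 − 216²:  R² = (46656 + -38156) / 85 = 100
R = √100 = 10  ⇒  r_B = 10 − 8 = 2

rB=2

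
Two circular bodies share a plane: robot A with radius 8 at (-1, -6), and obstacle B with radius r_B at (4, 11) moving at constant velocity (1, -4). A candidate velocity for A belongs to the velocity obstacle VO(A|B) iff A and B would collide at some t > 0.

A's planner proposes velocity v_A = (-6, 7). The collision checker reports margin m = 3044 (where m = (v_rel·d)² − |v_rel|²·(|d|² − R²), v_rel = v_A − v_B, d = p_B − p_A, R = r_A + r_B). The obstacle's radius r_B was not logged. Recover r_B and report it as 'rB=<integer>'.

m = 3044
d = (5, 17);  v_rel = (-7, 11),  |v_rel|² = 170
v_rel×d = (-7)·(17) − (11)·(5) = -174
since m = R²·170 − (-174)²:  R² = (30276 + 3044) / 170 = 196
R = √196 = 14  ⇒  r_B = 14 − 8 = 6

rB=6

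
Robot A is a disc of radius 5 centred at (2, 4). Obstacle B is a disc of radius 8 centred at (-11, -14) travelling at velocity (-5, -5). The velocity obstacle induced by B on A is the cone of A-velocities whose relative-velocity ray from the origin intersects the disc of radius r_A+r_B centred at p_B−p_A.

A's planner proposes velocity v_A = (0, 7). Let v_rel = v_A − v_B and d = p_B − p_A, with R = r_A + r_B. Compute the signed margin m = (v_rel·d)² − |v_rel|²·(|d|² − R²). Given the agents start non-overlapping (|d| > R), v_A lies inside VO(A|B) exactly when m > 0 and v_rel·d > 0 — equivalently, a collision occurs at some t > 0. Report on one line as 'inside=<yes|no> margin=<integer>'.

d = (-13, -18),  |d|² = 493;  R = 5+8 = 13,  c = 493−13² = 324
v_rel = (5, 12),  |v_rel|² = 169;  v_rel·d = (5)·(-13) + (12)·(-18) = -281
169·t² + 562·t + 324 = 0  ⇒  m = (-281)² − 169·324 = 24205
m = 24205 > 0,  v_rel·d = -281 < 0  ⇒  outside

inside=no margin=24205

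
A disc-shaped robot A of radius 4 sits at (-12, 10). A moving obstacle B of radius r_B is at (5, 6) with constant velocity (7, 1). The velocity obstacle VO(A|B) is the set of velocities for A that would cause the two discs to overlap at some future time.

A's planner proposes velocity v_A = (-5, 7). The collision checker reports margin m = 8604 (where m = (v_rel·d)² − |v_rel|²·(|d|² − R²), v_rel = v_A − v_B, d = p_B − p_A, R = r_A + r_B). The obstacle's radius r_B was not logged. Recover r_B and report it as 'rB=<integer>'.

m = 8604
d = (17, -4);  v_rel = (-12, 6),  |v_rel|² = 180
v_rel×d = (-12)·(-4) − (6)·(17) = -54
since m = R²·180 − (-54)²:  R² = (2916 + 8604) / 180 = 64
R = √64 = 8  ⇒  r_B = 8 − 4 = 4

rB=4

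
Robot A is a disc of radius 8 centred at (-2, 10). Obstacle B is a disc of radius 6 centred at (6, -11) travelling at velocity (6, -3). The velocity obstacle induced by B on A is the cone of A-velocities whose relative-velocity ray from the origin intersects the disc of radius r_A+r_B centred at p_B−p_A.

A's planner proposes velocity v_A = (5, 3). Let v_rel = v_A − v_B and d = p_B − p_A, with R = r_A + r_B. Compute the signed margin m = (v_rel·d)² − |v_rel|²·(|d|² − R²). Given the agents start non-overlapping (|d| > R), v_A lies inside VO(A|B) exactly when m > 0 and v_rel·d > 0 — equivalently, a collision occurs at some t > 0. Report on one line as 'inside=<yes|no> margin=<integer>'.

d = (8, -21),  |d|² = 505;  R = 8+6 = 14,  c = 505−14² = 309
v_rel = (-1, 6),  |v_rel|² = 37;  v_rel·d = (-1)·(8) + (6)·(-21) = -134
37·t² + 268·t + 309 = 0  ⇒  m = (-134)² − 37·309 = 6523
m = 6523 > 0,  v_rel·d = -134 < 0  ⇒  outside

inside=no margin=6523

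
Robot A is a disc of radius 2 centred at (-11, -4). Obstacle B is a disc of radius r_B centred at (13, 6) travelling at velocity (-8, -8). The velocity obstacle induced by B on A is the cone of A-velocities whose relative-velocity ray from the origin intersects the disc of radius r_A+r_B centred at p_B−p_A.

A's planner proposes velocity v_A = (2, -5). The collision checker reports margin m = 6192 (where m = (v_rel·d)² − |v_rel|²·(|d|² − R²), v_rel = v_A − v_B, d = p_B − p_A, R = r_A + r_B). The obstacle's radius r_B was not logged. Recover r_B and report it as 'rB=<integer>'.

m = 6192
d = (24, 10);  v_rel = (10, 3),  |v_rel|² = 109
v_rel×d = (10)·(10) − (3)·(24) = 28
since m = R²·109 − 28²:  R² = (784 + 6192) / 109 = 64
R = √64 = 8  ⇒  r_B = 8 − 2 = 6

rB=6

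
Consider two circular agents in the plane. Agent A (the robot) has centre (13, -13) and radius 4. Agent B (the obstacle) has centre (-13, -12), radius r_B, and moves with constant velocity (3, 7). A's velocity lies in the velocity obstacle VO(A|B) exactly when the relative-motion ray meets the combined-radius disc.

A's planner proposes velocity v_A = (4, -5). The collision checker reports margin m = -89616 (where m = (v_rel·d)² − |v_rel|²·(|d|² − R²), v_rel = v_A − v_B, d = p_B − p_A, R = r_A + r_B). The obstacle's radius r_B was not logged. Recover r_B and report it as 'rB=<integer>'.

m = -89616
d = (-26, 1);  v_rel = (1, -12),  |v_rel|² = 145
v_rel×d = (1)·(1) − (-12)·(-26) = -311
since m = R²·145 − (-311)²:  R² = (96721 + -89616) / 145 = 49
R = √49 = 7  ⇒  r_B = 7 − 4 = 3

rB=3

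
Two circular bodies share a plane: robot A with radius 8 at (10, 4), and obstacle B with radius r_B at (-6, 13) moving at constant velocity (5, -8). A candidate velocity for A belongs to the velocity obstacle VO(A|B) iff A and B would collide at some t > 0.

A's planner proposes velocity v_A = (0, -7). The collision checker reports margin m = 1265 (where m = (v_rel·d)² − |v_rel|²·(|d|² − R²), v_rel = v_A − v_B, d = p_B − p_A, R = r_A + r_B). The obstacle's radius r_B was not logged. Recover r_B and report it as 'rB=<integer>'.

m = 1265
d = (-16, 9);  v_rel = (-5, 1),  |v_rel|² = 26
v_rel×d = (-5)·(9) − (1)·(-16) = -29
since m = R²·26 − (-29)²:  R² = (841 + 1265) / 26 = 81
R = √81 = 9  ⇒  r_B = 9 − 8 = 1

rB=1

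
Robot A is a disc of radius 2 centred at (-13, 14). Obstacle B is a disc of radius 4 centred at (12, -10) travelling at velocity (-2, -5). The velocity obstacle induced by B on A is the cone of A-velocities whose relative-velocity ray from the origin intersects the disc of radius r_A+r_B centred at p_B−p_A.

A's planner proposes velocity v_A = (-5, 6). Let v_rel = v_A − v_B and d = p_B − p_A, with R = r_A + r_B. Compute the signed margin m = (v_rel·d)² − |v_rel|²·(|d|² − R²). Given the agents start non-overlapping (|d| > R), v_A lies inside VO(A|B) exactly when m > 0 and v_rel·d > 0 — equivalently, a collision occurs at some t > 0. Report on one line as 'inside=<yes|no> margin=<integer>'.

d = (25, -24),  |d|² = 1201;  R = 2+4 = 6,  c = 1201−6² = 1165
v_rel = (-3, 11),  |v_rel|² = 130;  v_rel·d = (-3)·(25) + (11)·(-24) = -339
130·t² + 678·t + 1165 = 0  ⇒  m = (-339)² − 130·1165 = -36529
m = -36529 < 0,  v_rel·d = -339 < 0  ⇒  outside

inside=no margin=-36529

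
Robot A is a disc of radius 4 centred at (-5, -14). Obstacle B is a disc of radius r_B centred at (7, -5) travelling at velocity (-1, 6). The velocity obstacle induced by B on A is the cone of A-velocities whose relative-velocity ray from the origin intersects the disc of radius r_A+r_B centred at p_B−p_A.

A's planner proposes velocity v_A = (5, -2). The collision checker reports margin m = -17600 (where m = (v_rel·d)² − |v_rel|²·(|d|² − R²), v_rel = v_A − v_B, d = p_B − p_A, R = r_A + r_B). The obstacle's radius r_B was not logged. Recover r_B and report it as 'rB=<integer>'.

m = -17600
d = (12, 9);  v_rel = (6, -8),  |v_rel|² = 100
v_rel×d = (6)·(9) − (-8)·(12) = 150
since m = R²·100 − 150²:  R² = (22500 + -17600) / 100 = 49
R = √49 = 7  ⇒  r_B = 7 − 4 = 3

rB=3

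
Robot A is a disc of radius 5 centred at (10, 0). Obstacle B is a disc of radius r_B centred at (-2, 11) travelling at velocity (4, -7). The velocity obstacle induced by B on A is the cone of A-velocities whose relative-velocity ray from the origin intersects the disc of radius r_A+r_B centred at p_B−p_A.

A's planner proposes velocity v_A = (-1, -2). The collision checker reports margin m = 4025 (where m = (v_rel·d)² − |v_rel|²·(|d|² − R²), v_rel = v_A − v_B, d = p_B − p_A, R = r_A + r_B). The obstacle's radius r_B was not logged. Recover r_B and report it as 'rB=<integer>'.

m = 4025
d = (-12, 11);  v_rel = (-5, 5),  |v_rel|² = 50
v_rel×d = (-5)·(11) − (5)·(-12) = 5
since m = R²·50 − 5²:  R² = (25 + 4025) / 50 = 81
R = √81 = 9  ⇒  r_B = 9 − 5 = 4

rB=4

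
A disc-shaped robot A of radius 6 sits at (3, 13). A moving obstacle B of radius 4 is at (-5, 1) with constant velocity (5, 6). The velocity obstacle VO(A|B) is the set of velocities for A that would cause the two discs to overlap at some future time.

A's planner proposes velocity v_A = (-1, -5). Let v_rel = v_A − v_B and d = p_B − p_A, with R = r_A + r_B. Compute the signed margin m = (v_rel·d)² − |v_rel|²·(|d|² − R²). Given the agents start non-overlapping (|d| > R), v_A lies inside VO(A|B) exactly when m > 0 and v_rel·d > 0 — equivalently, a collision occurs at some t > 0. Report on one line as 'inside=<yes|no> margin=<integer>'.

d = (-8, -12),  |d|² = 208;  R = 6+4 = 10,  c = 208−10² = 108
v_rel = (-6, -11),  |v_rel|² = 157;  v_rel·d = (-6)·(-8) + (-11)·(-12) = 180
157·t² − 360·t + 108 = 0  ⇒  m = 180² − 157·108 = 15444
m = 15444 > 0,  v_rel·d = 180 > 0  ⇒  inside

inside=yes margin=15444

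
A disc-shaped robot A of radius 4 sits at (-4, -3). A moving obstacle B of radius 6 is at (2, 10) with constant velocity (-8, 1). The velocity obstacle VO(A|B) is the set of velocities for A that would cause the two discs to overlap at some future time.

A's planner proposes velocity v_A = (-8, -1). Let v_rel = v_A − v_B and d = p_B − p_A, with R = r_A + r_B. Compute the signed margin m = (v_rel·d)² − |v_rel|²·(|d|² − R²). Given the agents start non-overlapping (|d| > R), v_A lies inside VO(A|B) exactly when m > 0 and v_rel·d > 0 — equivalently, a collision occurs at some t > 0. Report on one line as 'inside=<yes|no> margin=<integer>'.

d = (6, 13),  |d|² = 205;  R = 4+6 = 10,  c = 205−10² = 105
v_rel = (0, -2),  |v_rel|² = 4;  v_rel·d = (0)·(6) + (-2)·(13) = -26
4·t² + 52·t + 105 = 0  ⇒  m = (-26)² − 4·105 = 256
m = 256 > 0,  v_rel·d = -26 < 0  ⇒  outside

inside=no margin=256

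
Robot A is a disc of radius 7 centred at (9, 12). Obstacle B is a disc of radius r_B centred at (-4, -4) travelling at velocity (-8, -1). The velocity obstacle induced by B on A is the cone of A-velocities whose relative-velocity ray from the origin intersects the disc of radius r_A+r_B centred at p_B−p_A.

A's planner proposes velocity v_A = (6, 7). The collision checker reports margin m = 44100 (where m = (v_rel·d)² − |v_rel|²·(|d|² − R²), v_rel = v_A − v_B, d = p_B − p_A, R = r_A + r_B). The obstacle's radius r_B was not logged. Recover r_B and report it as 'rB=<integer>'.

m = 44100
d = (-13, -16);  v_rel = (14, 8),  |v_rel|² = 260
v_rel×d = (14)·(-16) − (8)·(-13) = -120
since m = R²·260 − (-120)²:  R² = (14400 + 44100) / 260 = 225
R = √225 = 15  ⇒  r_B = 15 − 7 = 8

rB=8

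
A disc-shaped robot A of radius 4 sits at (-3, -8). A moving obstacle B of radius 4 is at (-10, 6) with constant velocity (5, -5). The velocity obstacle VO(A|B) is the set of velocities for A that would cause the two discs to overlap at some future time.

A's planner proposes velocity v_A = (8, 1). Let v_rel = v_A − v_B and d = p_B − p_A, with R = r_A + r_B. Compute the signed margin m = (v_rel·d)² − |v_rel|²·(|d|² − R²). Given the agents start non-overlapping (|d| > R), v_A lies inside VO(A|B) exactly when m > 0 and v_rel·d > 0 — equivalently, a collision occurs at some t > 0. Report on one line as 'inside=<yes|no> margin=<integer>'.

d = (-7, 14),  |d|² = 245;  R = 4+4 = 8,  c = 245−8² = 181
v_rel = (3, 6),  |v_rel|² = 45;  v_rel·d = (3)·(-7) + (6)·(14) = 63
45·t² − 126·t + 181 = 0  ⇒  m = 63² − 45·181 = -4176
m = -4176 < 0,  v_rel·d = 63 > 0  ⇒  outside

inside=no margin=-4176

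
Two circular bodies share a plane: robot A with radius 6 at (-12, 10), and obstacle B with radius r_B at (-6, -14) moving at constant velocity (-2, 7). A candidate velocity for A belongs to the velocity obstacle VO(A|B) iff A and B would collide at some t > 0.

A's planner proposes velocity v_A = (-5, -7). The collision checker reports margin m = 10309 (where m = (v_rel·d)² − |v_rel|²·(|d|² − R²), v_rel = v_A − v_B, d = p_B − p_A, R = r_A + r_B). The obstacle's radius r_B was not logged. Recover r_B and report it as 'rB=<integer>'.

m = 10309
d = (6, -24);  v_rel = (-3, -14),  |v_rel|² = 205
v_rel×d = (-3)·(-24) − (-14)·(6) = 156
since m = R²·205 − 156²:  R² = (24336 + 10309) / 205 = 169
R = √169 = 13  ⇒  r_B = 13 − 6 = 7

rB=7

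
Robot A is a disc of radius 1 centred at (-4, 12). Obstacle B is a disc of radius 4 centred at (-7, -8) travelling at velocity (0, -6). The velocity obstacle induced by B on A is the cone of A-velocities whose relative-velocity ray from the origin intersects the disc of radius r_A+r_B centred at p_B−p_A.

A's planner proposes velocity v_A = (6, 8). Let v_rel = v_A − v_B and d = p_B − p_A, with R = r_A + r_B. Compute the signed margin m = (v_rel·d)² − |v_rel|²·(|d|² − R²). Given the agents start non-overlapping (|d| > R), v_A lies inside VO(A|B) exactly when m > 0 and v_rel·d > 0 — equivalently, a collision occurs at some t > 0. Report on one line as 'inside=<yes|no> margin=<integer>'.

d = (-3, -20),  |d|² = 409;  R = 1+4 = 5,  c = 409−5² = 384
v_rel = (6, 14),  |v_rel|² = 232;  v_rel·d = (6)·(-3) + (14)·(-20) = -298
232·t² + 596·t + 384 = 0  ⇒  m = (-298)² − 232·384 = -284
m = -284 < 0,  v_rel·d = -298 < 0  ⇒  outside

inside=no margin=-284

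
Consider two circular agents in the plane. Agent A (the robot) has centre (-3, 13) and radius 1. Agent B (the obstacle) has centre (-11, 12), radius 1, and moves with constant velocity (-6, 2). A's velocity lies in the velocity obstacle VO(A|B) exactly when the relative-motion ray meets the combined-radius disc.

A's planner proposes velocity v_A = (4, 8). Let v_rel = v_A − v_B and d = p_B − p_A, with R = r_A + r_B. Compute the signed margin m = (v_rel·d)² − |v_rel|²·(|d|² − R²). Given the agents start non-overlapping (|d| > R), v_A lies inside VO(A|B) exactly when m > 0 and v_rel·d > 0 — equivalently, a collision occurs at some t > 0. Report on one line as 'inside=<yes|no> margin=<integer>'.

d = (-8, -1),  |d|² = 65;  R = 1+1 = 2,  c = 65−2² = 61
v_rel = (10, 6),  |v_rel|² = 136;  v_rel·d = (10)·(-8) + (6)·(-1) = -86
136·t² + 172·t + 61 = 0  ⇒  m = (-86)² − 136·61 = -900
m = -900 < 0,  v_rel·d = -86 < 0  ⇒  outside

inside=no margin=-900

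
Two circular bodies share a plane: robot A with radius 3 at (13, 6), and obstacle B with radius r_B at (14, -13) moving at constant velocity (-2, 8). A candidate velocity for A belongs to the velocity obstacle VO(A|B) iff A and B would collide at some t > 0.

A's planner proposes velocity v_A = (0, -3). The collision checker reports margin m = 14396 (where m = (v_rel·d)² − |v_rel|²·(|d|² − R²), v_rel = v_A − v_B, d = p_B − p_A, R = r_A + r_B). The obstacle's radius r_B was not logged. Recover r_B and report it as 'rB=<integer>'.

m = 14396
d = (1, -19);  v_rel = (2, -11),  |v_rel|² = 125
v_rel×d = (2)·(-19) − (-11)·(1) = -27
since m = R²·125 − (-27)²:  R² = (729 + 14396) / 125 = 121
R = √121 = 11  ⇒  r_B = 11 − 3 = 8

rB=8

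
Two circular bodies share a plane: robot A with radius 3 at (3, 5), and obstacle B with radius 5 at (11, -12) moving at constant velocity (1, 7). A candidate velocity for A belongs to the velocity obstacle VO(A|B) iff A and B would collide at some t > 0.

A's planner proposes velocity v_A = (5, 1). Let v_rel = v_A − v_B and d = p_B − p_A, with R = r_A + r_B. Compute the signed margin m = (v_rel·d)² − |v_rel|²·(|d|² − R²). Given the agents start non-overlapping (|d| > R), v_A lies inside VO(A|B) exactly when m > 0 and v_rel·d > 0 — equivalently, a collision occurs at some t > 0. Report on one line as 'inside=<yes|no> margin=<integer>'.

d = (8, -17),  |d|² = 353;  R = 3+5 = 8,  c = 353−8² = 289
v_rel = (4, -6),  |v_rel|² = 52;  v_rel·d = (4)·(8) + (-6)·(-17) = 134
52·t² − 268·t + 289 = 0  ⇒  m = 134² − 52·289 = 2928
m = 2928 > 0,  v_rel·d = 134 > 0  ⇒  inside

inside=yes margin=2928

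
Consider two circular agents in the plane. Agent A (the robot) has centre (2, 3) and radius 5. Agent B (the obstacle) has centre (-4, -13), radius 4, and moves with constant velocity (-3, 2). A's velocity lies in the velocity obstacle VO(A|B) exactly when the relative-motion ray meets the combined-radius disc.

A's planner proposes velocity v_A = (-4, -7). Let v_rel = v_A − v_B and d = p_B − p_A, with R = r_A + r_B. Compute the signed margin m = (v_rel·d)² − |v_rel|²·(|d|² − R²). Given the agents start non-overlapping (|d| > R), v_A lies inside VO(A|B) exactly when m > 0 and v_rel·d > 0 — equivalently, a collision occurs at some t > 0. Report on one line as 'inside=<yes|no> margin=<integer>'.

d = (-6, -16),  |d|² = 292;  R = 5+4 = 9,  c = 292−9² = 211
v_rel = (-1, -9),  |v_rel|² = 82;  v_rel·d = (-1)·(-6) + (-9)·(-16) = 150
82·t² − 300·t + 211 = 0  ⇒  m = 150² − 82·211 = 5198
m = 5198 > 0,  v_rel·d = 150 > 0  ⇒  inside

inside=yes margin=5198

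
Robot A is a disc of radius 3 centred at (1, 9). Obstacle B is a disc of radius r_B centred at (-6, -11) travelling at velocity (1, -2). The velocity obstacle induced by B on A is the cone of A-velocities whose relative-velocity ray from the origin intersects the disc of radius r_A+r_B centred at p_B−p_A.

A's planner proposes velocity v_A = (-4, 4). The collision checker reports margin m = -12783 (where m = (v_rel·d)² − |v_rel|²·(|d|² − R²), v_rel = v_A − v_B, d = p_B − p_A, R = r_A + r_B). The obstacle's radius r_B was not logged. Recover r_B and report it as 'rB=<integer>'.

m = -12783
d = (-7, -20);  v_rel = (-5, 6),  |v_rel|² = 61
v_rel×d = (-5)·(-20) − (6)·(-7) = 142
since m = R²·61 − 142²:  R² = (20164 + -12783) / 61 = 121
R = √121 = 11  ⇒  r_B = 11 − 3 = 8

rB=8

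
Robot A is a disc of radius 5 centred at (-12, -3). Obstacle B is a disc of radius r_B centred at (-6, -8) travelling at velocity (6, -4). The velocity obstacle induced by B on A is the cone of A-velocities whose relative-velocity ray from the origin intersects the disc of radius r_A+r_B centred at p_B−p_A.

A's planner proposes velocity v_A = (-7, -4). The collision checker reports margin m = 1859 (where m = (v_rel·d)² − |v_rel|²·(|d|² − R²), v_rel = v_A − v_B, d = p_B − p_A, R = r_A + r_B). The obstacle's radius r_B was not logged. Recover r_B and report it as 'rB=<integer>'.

m = 1859
d = (6, -5);  v_rel = (-13, 0),  |v_rel|² = 169
v_rel×d = (-13)·(-5) − (0)·(6) = 65
since m = R²·169 − 65²:  R² = (4225 + 1859) / 169 = 36
R = √36 = 6  ⇒  r_B = 6 − 5 = 1

rB=1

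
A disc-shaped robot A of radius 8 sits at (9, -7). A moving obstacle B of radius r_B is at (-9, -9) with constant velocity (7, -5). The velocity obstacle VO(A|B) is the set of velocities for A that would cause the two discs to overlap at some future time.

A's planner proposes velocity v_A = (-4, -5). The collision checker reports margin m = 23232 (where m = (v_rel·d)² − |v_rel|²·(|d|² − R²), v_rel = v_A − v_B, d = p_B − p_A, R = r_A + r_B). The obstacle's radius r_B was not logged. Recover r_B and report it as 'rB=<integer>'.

m = 23232
d = (-18, -2);  v_rel = (-11, 0),  |v_rel|² = 121
v_rel×d = (-11)·(-2) − (0)·(-18) = 22
since m = R²·121 − 22²:  R² = (484 + 23232) / 121 = 196
R = √196 = 14  ⇒  r_B = 14 − 8 = 6

rB=6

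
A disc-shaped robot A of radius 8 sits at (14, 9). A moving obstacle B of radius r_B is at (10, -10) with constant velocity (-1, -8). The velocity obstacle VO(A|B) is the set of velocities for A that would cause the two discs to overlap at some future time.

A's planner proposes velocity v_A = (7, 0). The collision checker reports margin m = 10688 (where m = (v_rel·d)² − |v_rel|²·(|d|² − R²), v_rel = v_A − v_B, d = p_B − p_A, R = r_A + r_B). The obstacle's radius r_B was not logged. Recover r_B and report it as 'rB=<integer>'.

m = 10688
d = (-4, -19);  v_rel = (8, 8),  |v_rel|² = 128
v_rel×d = (8)·(-19) − (8)·(-4) = -120
since m = R²·128 − (-120)²:  R² = (14400 + 10688) / 128 = 196
R = √196 = 14  ⇒  r_B = 14 − 8 = 6

rB=6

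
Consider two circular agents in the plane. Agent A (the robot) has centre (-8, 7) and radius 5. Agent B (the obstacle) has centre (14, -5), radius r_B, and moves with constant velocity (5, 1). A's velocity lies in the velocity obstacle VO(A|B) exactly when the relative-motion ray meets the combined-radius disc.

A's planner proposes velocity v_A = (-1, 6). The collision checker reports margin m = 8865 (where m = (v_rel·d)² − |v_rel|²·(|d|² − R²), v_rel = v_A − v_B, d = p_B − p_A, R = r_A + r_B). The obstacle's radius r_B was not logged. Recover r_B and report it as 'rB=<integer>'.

m = 8865
d = (22, -12);  v_rel = (-6, 5),  |v_rel|² = 61
v_rel×d = (-6)·(-12) − (5)·(22) = -38
since m = R²·61 − (-38)²:  R² = (1444 + 8865) / 61 = 169
R = √169 = 13  ⇒  r_B = 13 − 5 = 8

rB=8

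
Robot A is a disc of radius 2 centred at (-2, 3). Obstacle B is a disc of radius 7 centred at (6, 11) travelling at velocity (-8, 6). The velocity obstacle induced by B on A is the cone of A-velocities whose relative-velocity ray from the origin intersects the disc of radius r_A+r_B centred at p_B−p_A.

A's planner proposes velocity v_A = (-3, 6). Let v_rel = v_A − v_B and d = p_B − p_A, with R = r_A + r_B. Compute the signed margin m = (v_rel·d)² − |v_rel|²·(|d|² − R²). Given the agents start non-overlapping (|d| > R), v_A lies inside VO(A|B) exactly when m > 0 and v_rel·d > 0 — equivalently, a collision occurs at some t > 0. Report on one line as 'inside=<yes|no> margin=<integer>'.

d = (8, 8),  |d|² = 128;  R = 2+7 = 9,  c = 128−9² = 47
v_rel = (5, 0),  |v_rel|² = 25;  v_rel·d = (5)·(8) + (0)·(8) = 40
25·t² − 80·t + 47 = 0  ⇒  m = 40² − 25·47 = 425
m = 425 > 0,  v_rel·d = 40 > 0  ⇒  inside

inside=yes margin=425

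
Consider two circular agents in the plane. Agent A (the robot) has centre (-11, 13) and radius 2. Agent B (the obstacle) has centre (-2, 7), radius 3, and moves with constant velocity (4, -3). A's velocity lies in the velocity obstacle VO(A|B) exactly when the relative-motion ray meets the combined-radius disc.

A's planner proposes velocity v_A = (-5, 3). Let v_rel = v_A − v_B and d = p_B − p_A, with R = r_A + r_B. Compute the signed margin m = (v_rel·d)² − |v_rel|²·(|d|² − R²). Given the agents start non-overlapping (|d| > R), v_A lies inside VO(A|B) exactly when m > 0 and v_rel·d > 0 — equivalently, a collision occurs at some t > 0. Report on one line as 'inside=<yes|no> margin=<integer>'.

d = (9, -6),  |d|² = 117;  R = 2+3 = 5,  c = 117−5² = 92
v_rel = (-9, 6),  |v_rel|² = 117;  v_rel·d = (-9)·(9) + (6)·(-6) = -117
117·t² + 234·t + 92 = 0  ⇒  m = (-117)² − 117·92 = 2925
m = 2925 > 0,  v_rel·d = -117 < 0  ⇒  outside

inside=no margin=2925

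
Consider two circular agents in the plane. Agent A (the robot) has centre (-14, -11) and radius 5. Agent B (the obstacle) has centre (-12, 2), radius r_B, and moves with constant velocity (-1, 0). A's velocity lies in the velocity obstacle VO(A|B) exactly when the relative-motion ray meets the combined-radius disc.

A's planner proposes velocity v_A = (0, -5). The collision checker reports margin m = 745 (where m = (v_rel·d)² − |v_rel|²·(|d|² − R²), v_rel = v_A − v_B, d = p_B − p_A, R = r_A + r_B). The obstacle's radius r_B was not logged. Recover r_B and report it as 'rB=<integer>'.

m = 745
d = (2, 13);  v_rel = (1, -5),  |v_rel|² = 26
v_rel×d = (1)·(13) − (-5)·(2) = 23
since m = R²·26 − 23²:  R² = (529 + 745) / 26 = 49
R = √49 = 7  ⇒  r_B = 7 − 5 = 2

rB=2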